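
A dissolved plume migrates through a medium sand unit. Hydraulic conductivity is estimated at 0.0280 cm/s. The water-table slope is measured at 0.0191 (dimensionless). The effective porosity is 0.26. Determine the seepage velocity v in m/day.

1.78

Convert K: 0.0280 cm/s × 864 = 24.19 m/day.
Hydraulic gradient i = 0.0191.
Darcy flux q = K · i = 24.19 × 0.01910 = 0.4621 m/day.
Seepage velocity v = q / n_e = 0.4621 / 0.26 = 1.777 m/day.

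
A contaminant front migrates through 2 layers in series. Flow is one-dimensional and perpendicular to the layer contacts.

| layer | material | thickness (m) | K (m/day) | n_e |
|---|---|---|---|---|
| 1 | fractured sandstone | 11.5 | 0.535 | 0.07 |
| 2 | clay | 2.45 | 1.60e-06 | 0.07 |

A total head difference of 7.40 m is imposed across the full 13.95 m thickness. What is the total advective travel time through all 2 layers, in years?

With flow normal to the layers, continuity requires the same specific discharge q through every layer.
Σ(b_i/K_i) = 11.5/0.535 + 2.45/1.60e-06 = 1.531e+06 d.
q = Δh / Σ(b_i/K_i) = 7.40 / 1.531e+06 = 4.833e-06 m/day.
In each layer the seepage velocity is v_i = q/n_i, so the layer transit time is t_i = b_i·n_i / q:
  layer 1 (fractured sandstone): t_1 = 11.5 × 0.07 / 4.833e-06 = 1.666e+05 d
  layer 2 (clay): t_2 = 2.45 × 0.07 / 4.833e-06 = 35488 d
Total t = Σ t_i = 2.021e+05 days = 553.2 years.

553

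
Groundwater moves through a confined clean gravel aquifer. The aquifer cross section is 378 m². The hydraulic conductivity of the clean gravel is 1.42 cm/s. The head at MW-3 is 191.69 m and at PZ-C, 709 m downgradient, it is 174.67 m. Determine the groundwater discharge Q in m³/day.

Convert K: 1.42 cm/s × 864 = 1227 m/day.
Hydraulic gradient i = (191.69 − 174.67) / 709 = 17.02 / 709 = 0.02401.
Darcy's law: Q = K · A · i = 1227 × 378.0 × 0.02401 = 11133 m³/day.

11100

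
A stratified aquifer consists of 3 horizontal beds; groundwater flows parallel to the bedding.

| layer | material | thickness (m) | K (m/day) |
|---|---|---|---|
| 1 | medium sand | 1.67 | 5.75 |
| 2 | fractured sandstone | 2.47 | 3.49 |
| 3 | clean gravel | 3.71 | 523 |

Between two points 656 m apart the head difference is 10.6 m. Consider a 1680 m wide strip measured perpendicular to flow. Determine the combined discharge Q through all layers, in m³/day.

53200

Flow is parallel to layering, so each bed carries its own Darcy discharge and the transmissivities add.
Σ(K_i·b_i) = 5.75×1.67 + 3.49×2.47 + 523×3.71 = 1959 m²/day.
Hydraulic gradient i = Δh / L = 10.6 / 656 = 0.01616.
Q = Σ(K_i·b_i) · W · i = 1959 × 1680 × 0.01616 = 53168 m³/day.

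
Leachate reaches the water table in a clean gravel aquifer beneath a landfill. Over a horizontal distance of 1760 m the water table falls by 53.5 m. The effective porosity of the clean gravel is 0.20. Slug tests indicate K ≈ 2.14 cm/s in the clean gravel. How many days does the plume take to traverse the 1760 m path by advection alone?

Convert K: 2.14 cm/s × 864 = 1849 m/day.
Hydraulic gradient i = Δh / L = 53.5 / 1760 = 0.03040.
Darcy flux q = K · i = 1849 × 0.03040 = 56.20 m/day.
Seepage velocity v = q / n_e = 56.20 / 0.20 = 281.0 m/day.
Travel time t = L / v = 1760 / 281.0 = 6.263 days.

6.26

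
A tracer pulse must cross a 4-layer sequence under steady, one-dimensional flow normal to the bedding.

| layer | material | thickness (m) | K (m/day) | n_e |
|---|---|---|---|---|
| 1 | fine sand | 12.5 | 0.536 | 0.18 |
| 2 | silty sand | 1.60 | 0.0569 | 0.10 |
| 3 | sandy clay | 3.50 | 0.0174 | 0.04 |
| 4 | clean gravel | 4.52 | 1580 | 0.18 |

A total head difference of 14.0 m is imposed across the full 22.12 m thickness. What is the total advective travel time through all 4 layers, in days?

60.7

With flow normal to the layers, continuity requires the same specific discharge q through every layer.
Σ(b_i/K_i) = 12.5/0.536 + 1.60/0.0569 + 3.50/0.0174 + 4.52/1580 = 252.6 d.
q = Δh / Σ(b_i/K_i) = 14.0 / 252.6 = 0.05543 m/day.
In each layer the seepage velocity is v_i = q/n_i, so the layer transit time is t_i = b_i·n_i / q:
  layer 1 (fine sand): t_1 = 12.5 × 0.18 / 0.05543 = 40.60 d
  layer 2 (silty sand): t_2 = 1.60 × 0.10 / 0.05543 = 2.887 d
  layer 3 (sandy clay): t_3 = 3.50 × 0.04 / 0.05543 = 2.526 d
  layer 4 (clean gravel): t_4 = 4.52 × 0.18 / 0.05543 = 14.68 d
Total t = Σ t_i = 60.69 days.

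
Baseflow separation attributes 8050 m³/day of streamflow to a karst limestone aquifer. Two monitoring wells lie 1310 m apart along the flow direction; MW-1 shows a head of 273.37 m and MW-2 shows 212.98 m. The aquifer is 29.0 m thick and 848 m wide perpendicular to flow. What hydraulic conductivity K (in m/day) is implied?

7.10

Cross-sectional area A = 848 × 29.0 = 24592 m².
Hydraulic gradient i = (273.37 − 212.98) / 1310 = 60.39 / 1310 = 0.04610.
From Q = K·A·i, K = Q / (A·i) = 8050 / (24592 × 0.04610) = 7.101 m/day.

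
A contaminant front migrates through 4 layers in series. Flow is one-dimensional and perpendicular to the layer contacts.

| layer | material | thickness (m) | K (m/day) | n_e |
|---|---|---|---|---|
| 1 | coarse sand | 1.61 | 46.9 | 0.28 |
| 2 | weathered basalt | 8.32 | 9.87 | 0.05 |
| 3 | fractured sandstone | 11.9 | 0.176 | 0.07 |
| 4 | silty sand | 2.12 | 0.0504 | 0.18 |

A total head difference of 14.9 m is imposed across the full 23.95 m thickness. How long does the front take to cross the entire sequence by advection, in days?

With flow normal to the layers, continuity requires the same specific discharge q through every layer.
Σ(b_i/K_i) = 1.61/46.9 + 8.32/9.87 + 11.9/0.176 + 2.12/0.0504 = 110.6 d.
q = Δh / Σ(b_i/K_i) = 14.9 / 110.6 = 0.1348 m/day.
In each layer the seepage velocity is v_i = q/n_i, so the layer transit time is t_i = b_i·n_i / q:
  layer 1 (coarse sand): t_1 = 1.61 × 0.28 / 0.1348 = 3.345 d
  layer 2 (weathered basalt): t_2 = 8.32 × 0.05 / 0.1348 = 3.087 d
  layer 3 (fractured sandstone): t_3 = 11.9 × 0.07 / 0.1348 = 6.181 d
  layer 4 (silty sand): t_4 = 2.12 × 0.18 / 0.1348 = 2.831 d
Total t = Σ t_i = 15.44 days.

15.4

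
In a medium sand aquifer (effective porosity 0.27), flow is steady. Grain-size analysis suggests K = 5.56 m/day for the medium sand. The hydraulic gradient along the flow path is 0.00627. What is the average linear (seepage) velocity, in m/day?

Hydraulic gradient i = 0.00627.
Darcy flux q = K · i = 5.560 × 0.006270 = 0.03486 m/day.
Seepage velocity v = q / n_e = 0.03486 / 0.27 = 0.1291 m/day.

0.129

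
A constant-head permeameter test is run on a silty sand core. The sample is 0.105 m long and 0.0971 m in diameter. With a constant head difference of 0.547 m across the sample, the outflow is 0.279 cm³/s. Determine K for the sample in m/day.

0.625

Cross-sectional area A = π·(d/2)² = π × (0.0971/2)² = 0.007405 m².
Convert discharge: 0.279 cm³/s = 2.790e-07 m³/s.
Darcy's law rearranged: K = Q·L / (A·Δh) = 2.790e-07 × 0.105 / (0.007405 × 0.547) = 7.232e-06 m/s = 0.6249 m/day.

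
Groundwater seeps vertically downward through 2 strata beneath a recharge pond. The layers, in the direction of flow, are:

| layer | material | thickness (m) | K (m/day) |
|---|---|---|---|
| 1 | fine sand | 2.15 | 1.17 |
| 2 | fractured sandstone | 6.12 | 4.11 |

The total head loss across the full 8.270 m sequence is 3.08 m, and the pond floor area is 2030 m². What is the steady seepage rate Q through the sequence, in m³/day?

1880

Flow is perpendicular to layering, so the layers act in series and the equivalent K is the thickness-weighted harmonic mean.
Total thickness L = 2.15 + 6.12 = 8.270 m.
Σ(b_i/K_i) = 2.15/1.17 + 6.12/4.11 = 3.327 d.
K_eq = L / Σ(b_i/K_i) = 8.270 / 3.327 = 2.486 m/day.
Q = K_eq · A · (Δh/L) = 2.486 × 2030 × (3.08/8.270) = 1879 m³/day.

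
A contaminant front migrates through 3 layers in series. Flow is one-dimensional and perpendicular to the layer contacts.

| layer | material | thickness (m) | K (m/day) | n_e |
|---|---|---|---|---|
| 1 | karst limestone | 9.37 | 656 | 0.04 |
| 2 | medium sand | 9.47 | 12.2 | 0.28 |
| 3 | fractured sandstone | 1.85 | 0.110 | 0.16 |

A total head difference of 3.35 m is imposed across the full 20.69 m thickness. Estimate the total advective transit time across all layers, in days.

With flow normal to the layers, continuity requires the same specific discharge q through every layer.
Σ(b_i/K_i) = 9.37/656 + 9.47/12.2 + 1.85/0.110 = 17.61 d.
q = Δh / Σ(b_i/K_i) = 3.35 / 17.61 = 0.1902 m/day.
In each layer the seepage velocity is v_i = q/n_i, so the layer transit time is t_i = b_i·n_i / q:
  layer 1 (karst limestone): t_1 = 9.37 × 0.04 / 0.1902 = 1.970 d
  layer 2 (medium sand): t_2 = 9.47 × 0.28 / 0.1902 = 13.94 d
  layer 3 (fractured sandstone): t_3 = 1.85 × 0.16 / 0.1902 = 1.556 d
Total t = Σ t_i = 17.46 days.

17.5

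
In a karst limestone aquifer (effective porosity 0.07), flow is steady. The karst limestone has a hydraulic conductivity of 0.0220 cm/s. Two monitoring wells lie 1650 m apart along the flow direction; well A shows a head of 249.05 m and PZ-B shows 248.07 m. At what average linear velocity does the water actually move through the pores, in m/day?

Convert K: 0.0220 cm/s × 864 = 19.01 m/day.
Hydraulic gradient i = (249.05 − 248.07) / 1650 = 0.98 / 1650 = 0.0005939.
Darcy flux q = K · i = 19.01 × 0.0005939 = 0.01129 m/day.
Seepage velocity v = q / n_e = 0.01129 / 0.07 = 0.1613 m/day.

0.161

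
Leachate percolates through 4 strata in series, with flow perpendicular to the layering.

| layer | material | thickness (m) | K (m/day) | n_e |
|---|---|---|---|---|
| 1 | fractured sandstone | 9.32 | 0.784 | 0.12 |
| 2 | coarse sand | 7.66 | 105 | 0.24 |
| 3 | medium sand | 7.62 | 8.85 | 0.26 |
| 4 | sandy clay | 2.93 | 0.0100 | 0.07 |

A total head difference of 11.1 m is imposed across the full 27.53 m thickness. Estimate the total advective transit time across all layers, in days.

142

With flow normal to the layers, continuity requires the same specific discharge q through every layer.
Σ(b_i/K_i) = 9.32/0.784 + 7.66/105 + 7.62/8.85 + 2.93/0.0100 = 305.8 d.
q = Δh / Σ(b_i/K_i) = 11.1 / 305.8 = 0.03630 m/day.
In each layer the seepage velocity is v_i = q/n_i, so the layer transit time is t_i = b_i·n_i / q:
  layer 1 (fractured sandstone): t_1 = 9.32 × 0.12 / 0.03630 = 30.81 d
  layer 2 (coarse sand): t_2 = 7.66 × 0.24 / 0.03630 = 50.65 d
  layer 3 (medium sand): t_3 = 7.62 × 0.26 / 0.03630 = 54.59 d
  layer 4 (sandy clay): t_4 = 2.93 × 0.07 / 0.03630 = 5.651 d
Total t = Σ t_i = 141.7 days.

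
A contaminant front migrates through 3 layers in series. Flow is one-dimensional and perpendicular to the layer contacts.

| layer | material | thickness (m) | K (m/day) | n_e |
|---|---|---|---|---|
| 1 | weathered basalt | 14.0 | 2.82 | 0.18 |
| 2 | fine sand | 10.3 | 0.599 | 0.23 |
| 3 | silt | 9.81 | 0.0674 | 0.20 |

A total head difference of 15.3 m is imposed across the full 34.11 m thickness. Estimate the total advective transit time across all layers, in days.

With flow normal to the layers, continuity requires the same specific discharge q through every layer.
Σ(b_i/K_i) = 14.0/2.82 + 10.3/0.599 + 9.81/0.0674 = 167.7 d.
q = Δh / Σ(b_i/K_i) = 15.3 / 167.7 = 0.09123 m/day.
In each layer the seepage velocity is v_i = q/n_i, so the layer transit time is t_i = b_i·n_i / q:
  layer 1 (weathered basalt): t_1 = 14.0 × 0.18 / 0.09123 = 27.62 d
  layer 2 (fine sand): t_2 = 10.3 × 0.23 / 0.09123 = 25.97 d
  layer 3 (silt): t_3 = 9.81 × 0.20 / 0.09123 = 21.51 d
Total t = Σ t_i = 75.10 days.

75.1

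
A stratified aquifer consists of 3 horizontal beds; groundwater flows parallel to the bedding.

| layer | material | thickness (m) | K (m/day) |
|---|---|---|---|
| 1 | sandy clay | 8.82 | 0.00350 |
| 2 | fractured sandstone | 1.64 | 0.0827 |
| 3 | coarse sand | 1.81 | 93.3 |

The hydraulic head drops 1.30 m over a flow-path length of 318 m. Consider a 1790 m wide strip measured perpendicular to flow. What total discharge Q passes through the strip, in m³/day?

Flow is parallel to layering, so each bed carries its own Darcy discharge and the transmissivities add.
Σ(K_i·b_i) = 0.00350×8.82 + 0.0827×1.64 + 93.3×1.81 = 169.0 m²/day.
Hydraulic gradient i = Δh / L = 1.30 / 318 = 0.004088.
Q = Σ(K_i·b_i) · W · i = 169.0 × 1790 × 0.004088 = 1237 m³/day.

1240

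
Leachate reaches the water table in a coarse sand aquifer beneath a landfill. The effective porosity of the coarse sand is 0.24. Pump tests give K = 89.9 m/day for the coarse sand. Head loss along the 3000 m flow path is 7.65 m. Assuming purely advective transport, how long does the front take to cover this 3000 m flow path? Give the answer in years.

8.60

Hydraulic gradient i = Δh / L = 7.65 / 3000 = 0.002550.
Darcy flux q = K · i = 89.90 × 0.002550 = 0.2292 m/day.
Seepage velocity v = q / n_e = 0.2292 / 0.24 = 0.9552 m/day.
Travel time t = L / v = 3000 / 0.9552 = 3141 days = 8.599 years.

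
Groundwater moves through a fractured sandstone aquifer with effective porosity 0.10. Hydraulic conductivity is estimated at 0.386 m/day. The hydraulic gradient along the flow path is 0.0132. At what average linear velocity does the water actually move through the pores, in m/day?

0.0510

Hydraulic gradient i = 0.0132.
Darcy flux q = K · i = 0.3860 × 0.01320 = 0.005095 m/day.
Seepage velocity v = q / n_e = 0.005095 / 0.10 = 0.05095 m/day.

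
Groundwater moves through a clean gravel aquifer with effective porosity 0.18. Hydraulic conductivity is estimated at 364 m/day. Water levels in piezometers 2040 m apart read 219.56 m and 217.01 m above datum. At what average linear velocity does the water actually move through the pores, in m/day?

2.53

Hydraulic gradient i = (219.56 − 217.01) / 2040 = 2.55 / 2040 = 0.001250.
Darcy flux q = K · i = 364.0 × 0.001250 = 0.4550 m/day.
Seepage velocity v = q / n_e = 0.4550 / 0.18 = 2.528 m/day.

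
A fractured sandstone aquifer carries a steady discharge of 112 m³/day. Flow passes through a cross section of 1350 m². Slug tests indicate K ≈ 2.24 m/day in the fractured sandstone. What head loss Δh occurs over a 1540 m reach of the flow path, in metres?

From Q = K·A·i, i = Q / (K·A) = 112 / (2.240 × 1350) = 0.03704.
Head loss Δh = i · L = 0.03704 × 1540 = 57.04 m.

57.0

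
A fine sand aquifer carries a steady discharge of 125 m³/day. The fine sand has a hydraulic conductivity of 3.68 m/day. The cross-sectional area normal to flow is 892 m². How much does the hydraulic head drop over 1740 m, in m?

66.3

From Q = K·A·i, i = Q / (K·A) = 125 / (3.680 × 892.0) = 0.03808.
Head loss Δh = i · L = 0.03808 × 1740 = 66.26 m.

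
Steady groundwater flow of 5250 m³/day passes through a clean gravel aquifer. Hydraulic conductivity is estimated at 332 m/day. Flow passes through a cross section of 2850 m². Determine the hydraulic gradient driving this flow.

0.00555

From Q = K·A·i, i = Q / (K·A) = 5250 / (332.0 × 2850) = 0.005549.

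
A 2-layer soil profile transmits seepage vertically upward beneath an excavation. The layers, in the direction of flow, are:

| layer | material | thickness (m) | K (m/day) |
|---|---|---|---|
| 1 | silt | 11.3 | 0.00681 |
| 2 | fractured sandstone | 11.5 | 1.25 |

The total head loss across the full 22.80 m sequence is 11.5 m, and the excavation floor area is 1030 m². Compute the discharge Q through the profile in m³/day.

7.10

Flow is perpendicular to layering, so the layers act in series and the equivalent K is the thickness-weighted harmonic mean.
Total thickness L = 11.3 + 11.5 = 22.80 m.
Σ(b_i/K_i) = 11.3/0.00681 + 11.5/1.25 = 1669 d.
K_eq = L / Σ(b_i/K_i) = 22.80 / 1669 = 0.01366 m/day.
Q = K_eq · A · (Δh/L) = 0.01366 × 1030 × (11.5/22.80) = 7.099 m³/day.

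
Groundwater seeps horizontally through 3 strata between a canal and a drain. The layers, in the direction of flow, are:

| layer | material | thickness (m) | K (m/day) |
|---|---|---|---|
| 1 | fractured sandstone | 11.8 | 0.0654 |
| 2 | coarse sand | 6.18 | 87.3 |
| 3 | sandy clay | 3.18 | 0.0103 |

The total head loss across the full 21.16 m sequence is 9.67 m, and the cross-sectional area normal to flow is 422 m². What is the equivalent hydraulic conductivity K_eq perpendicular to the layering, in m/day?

0.0433

Flow is perpendicular to layering, so the layers act in series and the equivalent K is the thickness-weighted harmonic mean.
Total thickness L = 11.8 + 6.18 + 3.18 = 21.16 m.
Σ(b_i/K_i) = 11.8/0.0654 + 6.18/87.3 + 3.18/0.0103 = 489.2 d.
K_eq = L / Σ(b_i/K_i) = 21.16 / 489.2 = 0.04325 m/day.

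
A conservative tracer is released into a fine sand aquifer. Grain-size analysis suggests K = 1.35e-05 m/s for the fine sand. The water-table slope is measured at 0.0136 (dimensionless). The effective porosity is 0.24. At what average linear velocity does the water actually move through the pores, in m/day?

Convert K: 1.35e-05 m/s × 86400 = 1.166 m/day.
Hydraulic gradient i = 0.0136.
Darcy flux q = K · i = 1.166 × 0.01360 = 0.01586 m/day.
Seepage velocity v = q / n_e = 0.01586 / 0.24 = 0.06610 m/day.

0.0661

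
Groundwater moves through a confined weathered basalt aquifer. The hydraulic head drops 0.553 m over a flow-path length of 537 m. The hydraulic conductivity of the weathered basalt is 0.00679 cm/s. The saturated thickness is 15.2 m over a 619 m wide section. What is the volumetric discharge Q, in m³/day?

56.8

Convert K: 0.00679 cm/s × 864 = 5.867 m/day.
Cross-sectional area A = 619 × 15.2 = 9409 m².
Hydraulic gradient i = Δh / L = 0.553 / 537 = 0.001030.
Darcy's law: Q = K · A · i = 5.867 × 9409 × 0.001030 = 56.84 m³/day.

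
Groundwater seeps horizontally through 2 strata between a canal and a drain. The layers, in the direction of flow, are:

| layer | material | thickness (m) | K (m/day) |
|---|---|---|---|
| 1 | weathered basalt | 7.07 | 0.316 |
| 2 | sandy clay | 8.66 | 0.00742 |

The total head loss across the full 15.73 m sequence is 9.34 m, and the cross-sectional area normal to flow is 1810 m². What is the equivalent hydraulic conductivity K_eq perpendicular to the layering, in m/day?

0.0132

Flow is perpendicular to layering, so the layers act in series and the equivalent K is the thickness-weighted harmonic mean.
Total thickness L = 7.07 + 8.66 = 15.73 m.
Σ(b_i/K_i) = 7.07/0.316 + 8.66/0.00742 = 1189 d.
K_eq = L / Σ(b_i/K_i) = 15.73 / 1189 = 0.01322 m/day.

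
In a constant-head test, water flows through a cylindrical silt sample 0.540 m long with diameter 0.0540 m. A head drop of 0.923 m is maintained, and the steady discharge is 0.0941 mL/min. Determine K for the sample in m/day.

Cross-sectional area A = π·(d/2)² = π × (0.0540/2)² = 0.002290 m².
Convert discharge: 0.0941 mL/min = 1.568e-09 m³/s.
Darcy's law rearranged: K = Q·L / (A·Δh) = 1.568e-09 × 0.540 / (0.002290 × 0.923) = 4.006e-07 m/s = 0.03462 m/day.

0.0346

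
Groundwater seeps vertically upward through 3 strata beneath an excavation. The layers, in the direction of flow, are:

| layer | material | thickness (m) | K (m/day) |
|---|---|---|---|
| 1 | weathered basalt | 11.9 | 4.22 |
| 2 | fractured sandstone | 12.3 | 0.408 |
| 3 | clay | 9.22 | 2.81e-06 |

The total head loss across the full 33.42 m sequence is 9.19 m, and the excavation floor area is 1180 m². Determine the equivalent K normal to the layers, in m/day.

1.02e-05

Flow is perpendicular to layering, so the layers act in series and the equivalent K is the thickness-weighted harmonic mean.
Total thickness L = 11.9 + 12.3 + 9.22 = 33.42 m.
Σ(b_i/K_i) = 11.9/4.22 + 12.3/0.408 + 9.22/2.81e-06 = 3.281e+06 d.
K_eq = L / Σ(b_i/K_i) = 33.42 / 3.281e+06 = 1.019e-05 m/day.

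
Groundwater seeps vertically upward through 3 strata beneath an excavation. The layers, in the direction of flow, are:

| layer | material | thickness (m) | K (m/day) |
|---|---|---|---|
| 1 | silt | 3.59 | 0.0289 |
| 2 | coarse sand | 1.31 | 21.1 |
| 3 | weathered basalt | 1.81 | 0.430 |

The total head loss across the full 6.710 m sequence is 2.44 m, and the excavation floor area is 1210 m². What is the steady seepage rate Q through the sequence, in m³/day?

Flow is perpendicular to layering, so the layers act in series and the equivalent K is the thickness-weighted harmonic mean.
Total thickness L = 3.59 + 1.31 + 1.81 = 6.710 m.
Σ(b_i/K_i) = 3.59/0.0289 + 1.31/21.1 + 1.81/0.430 = 128.5 d.
K_eq = L / Σ(b_i/K_i) = 6.710 / 128.5 = 0.05222 m/day.
Q = K_eq · A · (Δh/L) = 0.05222 × 1210 × (2.44/6.710) = 22.98 m³/day.

23.0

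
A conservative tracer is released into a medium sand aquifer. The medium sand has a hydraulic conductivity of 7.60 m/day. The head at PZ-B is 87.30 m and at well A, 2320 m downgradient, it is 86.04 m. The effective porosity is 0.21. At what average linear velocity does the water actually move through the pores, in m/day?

0.0197

Hydraulic gradient i = (87.30 − 86.04) / 2320 = 1.26 / 2320 = 0.0005431.
Darcy flux q = K · i = 7.600 × 0.0005431 = 0.004128 m/day.
Seepage velocity v = q / n_e = 0.004128 / 0.21 = 0.01966 m/day.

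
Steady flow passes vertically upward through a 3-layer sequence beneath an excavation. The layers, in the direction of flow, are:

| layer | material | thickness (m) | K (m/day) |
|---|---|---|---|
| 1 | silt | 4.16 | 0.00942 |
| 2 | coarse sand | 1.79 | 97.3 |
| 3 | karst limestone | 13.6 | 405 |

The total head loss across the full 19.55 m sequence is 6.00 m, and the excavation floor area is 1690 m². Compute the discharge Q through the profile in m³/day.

Flow is perpendicular to layering, so the layers act in series and the equivalent K is the thickness-weighted harmonic mean.
Total thickness L = 4.16 + 1.79 + 13.6 = 19.55 m.
Σ(b_i/K_i) = 4.16/0.00942 + 1.79/97.3 + 13.6/405 = 441.7 d.
K_eq = L / Σ(b_i/K_i) = 19.55 / 441.7 = 0.04426 m/day.
Q = K_eq · A · (Δh/L) = 0.04426 × 1690 × (6.00/19.55) = 22.96 m³/day.

23.0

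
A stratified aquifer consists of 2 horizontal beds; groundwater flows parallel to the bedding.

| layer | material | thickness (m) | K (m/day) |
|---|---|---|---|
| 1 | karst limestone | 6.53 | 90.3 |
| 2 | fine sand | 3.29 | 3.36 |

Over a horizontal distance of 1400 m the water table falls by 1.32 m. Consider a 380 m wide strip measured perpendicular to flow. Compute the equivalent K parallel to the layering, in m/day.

61.2

Flow is parallel to layering, so each bed carries its own Darcy discharge and the transmissivities add.
Σ(K_i·b_i) = 90.3×6.53 + 3.36×3.29 = 600.7 m²/day.
Total thickness b = 9.820 m, so K_eq = Σ(K_i·b_i)/b = 61.17 m/day.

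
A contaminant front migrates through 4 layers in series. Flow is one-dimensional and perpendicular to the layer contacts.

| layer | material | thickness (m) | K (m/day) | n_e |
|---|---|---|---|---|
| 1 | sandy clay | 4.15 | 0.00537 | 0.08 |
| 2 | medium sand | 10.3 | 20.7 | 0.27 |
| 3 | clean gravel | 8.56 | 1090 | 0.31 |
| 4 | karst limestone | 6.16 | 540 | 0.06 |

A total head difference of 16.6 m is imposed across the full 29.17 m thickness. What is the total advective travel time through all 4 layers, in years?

With flow normal to the layers, continuity requires the same specific discharge q through every layer.
Σ(b_i/K_i) = 4.15/0.00537 + 10.3/20.7 + 8.56/1090 + 6.16/540 = 773.3 d.
q = Δh / Σ(b_i/K_i) = 16.6 / 773.3 = 0.02147 m/day.
In each layer the seepage velocity is v_i = q/n_i, so the layer transit time is t_i = b_i·n_i / q:
  layer 1 (sandy clay): t_1 = 4.15 × 0.08 / 0.02147 = 15.47 d
  layer 2 (medium sand): t_2 = 10.3 × 0.27 / 0.02147 = 129.6 d
  layer 3 (clean gravel): t_3 = 8.56 × 0.31 / 0.02147 = 123.6 d
  layer 4 (karst limestone): t_4 = 6.16 × 0.06 / 0.02147 = 17.22 d
Total t = Σ t_i = 285.9 days = 0.7826 years.

0.783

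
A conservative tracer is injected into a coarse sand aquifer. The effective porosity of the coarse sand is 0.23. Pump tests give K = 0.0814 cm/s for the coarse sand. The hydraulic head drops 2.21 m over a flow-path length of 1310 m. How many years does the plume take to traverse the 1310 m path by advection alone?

6.95

Convert K: 0.0814 cm/s × 864 = 70.33 m/day.
Hydraulic gradient i = Δh / L = 2.21 / 1310 = 0.001687.
Darcy flux q = K · i = 70.33 × 0.001687 = 0.1186 m/day.
Seepage velocity v = q / n_e = 0.1186 / 0.23 = 0.5159 m/day.
Travel time t = L / v = 1310 / 0.5159 = 2539 days = 6.953 years.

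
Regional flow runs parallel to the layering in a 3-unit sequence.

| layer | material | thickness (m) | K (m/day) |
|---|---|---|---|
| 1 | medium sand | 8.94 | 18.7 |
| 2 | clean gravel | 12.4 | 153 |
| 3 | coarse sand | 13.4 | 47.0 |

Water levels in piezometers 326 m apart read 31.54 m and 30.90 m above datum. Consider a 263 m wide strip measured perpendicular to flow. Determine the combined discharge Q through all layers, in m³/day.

Flow is parallel to layering, so each bed carries its own Darcy discharge and the transmissivities add.
Σ(K_i·b_i) = 18.7×8.94 + 153×12.4 + 47.0×13.4 = 2694 m²/day.
Hydraulic gradient i = (31.54 − 30.90) / 326 = 0.64 / 326 = 0.001963.
Q = Σ(K_i·b_i) · W · i = 2694 × 263 × 0.001963 = 1391 m³/day.

1390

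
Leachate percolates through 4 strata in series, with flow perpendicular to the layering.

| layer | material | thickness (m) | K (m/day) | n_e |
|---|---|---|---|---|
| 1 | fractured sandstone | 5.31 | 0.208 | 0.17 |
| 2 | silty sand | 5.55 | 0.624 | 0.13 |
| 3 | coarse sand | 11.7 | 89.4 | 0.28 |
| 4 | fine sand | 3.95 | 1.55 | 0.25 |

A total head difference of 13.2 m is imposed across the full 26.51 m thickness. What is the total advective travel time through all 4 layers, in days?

With flow normal to the layers, continuity requires the same specific discharge q through every layer.
Σ(b_i/K_i) = 5.31/0.208 + 5.55/0.624 + 11.7/89.4 + 3.95/1.55 = 37.10 d.
q = Δh / Σ(b_i/K_i) = 13.2 / 37.10 = 0.3558 m/day.
In each layer the seepage velocity is v_i = q/n_i, so the layer transit time is t_i = b_i·n_i / q:
  layer 1 (fractured sandstone): t_1 = 5.31 × 0.17 / 0.3558 = 2.537 d
  layer 2 (silty sand): t_2 = 5.55 × 0.13 / 0.3558 = 2.028 d
  layer 3 (coarse sand): t_3 = 11.7 × 0.28 / 0.3558 = 9.208 d
  layer 4 (fine sand): t_4 = 3.95 × 0.25 / 0.3558 = 2.776 d
Total t = Σ t_i = 16.55 days.

16.5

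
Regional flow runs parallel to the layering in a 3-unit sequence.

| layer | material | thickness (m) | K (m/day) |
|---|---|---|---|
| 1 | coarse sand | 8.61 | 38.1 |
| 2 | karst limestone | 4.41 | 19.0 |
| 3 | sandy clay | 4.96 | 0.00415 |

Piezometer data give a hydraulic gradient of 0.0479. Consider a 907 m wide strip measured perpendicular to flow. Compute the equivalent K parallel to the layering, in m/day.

22.9

Flow is parallel to layering, so each bed carries its own Darcy discharge and the transmissivities add.
Σ(K_i·b_i) = 38.1×8.61 + 19.0×4.41 + 0.00415×4.96 = 411.9 m²/day.
Total thickness b = 17.98 m, so K_eq = Σ(K_i·b_i)/b = 22.91 m/day.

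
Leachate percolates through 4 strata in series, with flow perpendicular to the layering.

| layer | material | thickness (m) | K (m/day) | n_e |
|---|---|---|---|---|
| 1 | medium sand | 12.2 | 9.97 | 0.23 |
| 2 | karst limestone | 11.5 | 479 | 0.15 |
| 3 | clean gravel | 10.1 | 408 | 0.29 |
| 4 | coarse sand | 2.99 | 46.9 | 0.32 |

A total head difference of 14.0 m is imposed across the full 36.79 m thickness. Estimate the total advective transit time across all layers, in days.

With flow normal to the layers, continuity requires the same specific discharge q through every layer.
Σ(b_i/K_i) = 12.2/9.97 + 11.5/479 + 10.1/408 + 2.99/46.9 = 1.336 d.
q = Δh / Σ(b_i/K_i) = 14.0 / 1.336 = 10.48 m/day.
In each layer the seepage velocity is v_i = q/n_i, so the layer transit time is t_i = b_i·n_i / q:
  layer 1 (medium sand): t_1 = 12.2 × 0.23 / 10.48 = 0.2678 d
  layer 2 (karst limestone): t_2 = 11.5 × 0.15 / 10.48 = 0.1646 d
  layer 3 (clean gravel): t_3 = 10.1 × 0.29 / 10.48 = 0.2795 d
  layer 4 (coarse sand): t_4 = 2.99 × 0.32 / 10.48 = 0.09132 d
Total t = Σ t_i = 0.8033 days.

0.803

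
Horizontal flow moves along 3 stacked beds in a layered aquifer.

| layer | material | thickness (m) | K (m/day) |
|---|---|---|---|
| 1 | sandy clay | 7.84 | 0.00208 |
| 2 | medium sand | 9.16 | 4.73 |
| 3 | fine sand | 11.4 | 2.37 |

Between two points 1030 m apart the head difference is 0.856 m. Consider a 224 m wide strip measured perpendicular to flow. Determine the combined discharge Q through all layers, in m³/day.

13.1

Flow is parallel to layering, so each bed carries its own Darcy discharge and the transmissivities add.
Σ(K_i·b_i) = 0.00208×7.84 + 4.73×9.16 + 2.37×11.4 = 70.36 m²/day.
Hydraulic gradient i = Δh / L = 0.856 / 1030 = 0.0008311.
Q = Σ(K_i·b_i) · W · i = 70.36 × 224 × 0.0008311 = 13.10 m³/day.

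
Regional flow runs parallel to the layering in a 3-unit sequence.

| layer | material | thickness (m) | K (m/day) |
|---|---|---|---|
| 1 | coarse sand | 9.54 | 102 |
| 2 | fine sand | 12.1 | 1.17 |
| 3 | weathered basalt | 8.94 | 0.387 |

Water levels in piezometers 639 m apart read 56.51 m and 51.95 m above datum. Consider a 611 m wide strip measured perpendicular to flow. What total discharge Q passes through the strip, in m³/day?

4320

Flow is parallel to layering, so each bed carries its own Darcy discharge and the transmissivities add.
Σ(K_i·b_i) = 102×9.54 + 1.17×12.1 + 0.387×8.94 = 990.7 m²/day.
Hydraulic gradient i = (56.51 − 51.95) / 639 = 4.56 / 639 = 0.007136.
Q = Σ(K_i·b_i) · W · i = 990.7 × 611 × 0.007136 = 4320 m³/day.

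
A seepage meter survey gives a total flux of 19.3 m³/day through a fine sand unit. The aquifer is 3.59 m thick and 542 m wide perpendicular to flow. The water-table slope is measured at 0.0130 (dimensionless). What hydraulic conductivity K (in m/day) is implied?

0.763

Cross-sectional area A = 542 × 3.59 = 1946 m².
Hydraulic gradient i = 0.0130.
From Q = K·A·i, K = Q / (A·i) = 19.3 / (1946 × 0.01300) = 0.7630 m/day.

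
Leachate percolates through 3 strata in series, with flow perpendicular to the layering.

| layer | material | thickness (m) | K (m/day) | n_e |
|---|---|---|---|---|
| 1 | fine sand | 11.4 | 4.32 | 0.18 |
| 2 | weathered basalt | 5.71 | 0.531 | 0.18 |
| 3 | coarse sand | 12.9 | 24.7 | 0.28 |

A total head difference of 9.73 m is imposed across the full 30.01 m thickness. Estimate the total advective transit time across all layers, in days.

With flow normal to the layers, continuity requires the same specific discharge q through every layer.
Σ(b_i/K_i) = 11.4/4.32 + 5.71/0.531 + 12.9/24.7 = 13.91 d.
q = Δh / Σ(b_i/K_i) = 9.73 / 13.91 = 0.6993 m/day.
In each layer the seepage velocity is v_i = q/n_i, so the layer transit time is t_i = b_i·n_i / q:
  layer 1 (fine sand): t_1 = 11.4 × 0.18 / 0.6993 = 2.934 d
  layer 2 (weathered basalt): t_2 = 5.71 × 0.18 / 0.6993 = 1.470 d
  layer 3 (coarse sand): t_3 = 12.9 × 0.28 / 0.6993 = 5.165 d
Total t = Σ t_i = 9.570 days.

9.57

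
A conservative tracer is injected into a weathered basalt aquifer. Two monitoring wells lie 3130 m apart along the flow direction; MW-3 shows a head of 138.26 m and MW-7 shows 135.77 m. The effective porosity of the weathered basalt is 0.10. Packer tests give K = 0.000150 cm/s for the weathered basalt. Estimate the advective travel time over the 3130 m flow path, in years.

8310

Convert K: 0.000150 cm/s × 864 = 0.1296 m/day.
Hydraulic gradient i = (138.26 − 135.77) / 3130 = 2.49 / 3130 = 0.0007955.
Darcy flux q = K · i = 0.1296 × 0.0007955 = 0.0001031 m/day.
Seepage velocity v = q / n_e = 0.0001031 / 0.10 = 0.001031 m/day.
Travel time t = L / v = 3130 / 0.001031 = 3.036e+06 days = 8312 years.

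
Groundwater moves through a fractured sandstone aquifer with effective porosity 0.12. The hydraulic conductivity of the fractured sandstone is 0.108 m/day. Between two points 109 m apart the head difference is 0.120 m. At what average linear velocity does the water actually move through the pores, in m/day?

0.000991

Hydraulic gradient i = Δh / L = 0.120 / 109 = 0.001101.
Darcy flux q = K · i = 0.1080 × 0.001101 = 0.0001189 m/day.
Seepage velocity v = q / n_e = 0.0001189 / 0.12 = 0.0009908 m/day.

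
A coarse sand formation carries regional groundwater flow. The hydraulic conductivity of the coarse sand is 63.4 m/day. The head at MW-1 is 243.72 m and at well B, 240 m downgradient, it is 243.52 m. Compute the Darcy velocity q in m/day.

Hydraulic gradient i = (243.72 − 243.52) / 240 = 0.2 / 240 = 0.0008333.
Specific discharge q = K · i = 63.40 × 0.0008333 = 0.05283 m/day.

0.0528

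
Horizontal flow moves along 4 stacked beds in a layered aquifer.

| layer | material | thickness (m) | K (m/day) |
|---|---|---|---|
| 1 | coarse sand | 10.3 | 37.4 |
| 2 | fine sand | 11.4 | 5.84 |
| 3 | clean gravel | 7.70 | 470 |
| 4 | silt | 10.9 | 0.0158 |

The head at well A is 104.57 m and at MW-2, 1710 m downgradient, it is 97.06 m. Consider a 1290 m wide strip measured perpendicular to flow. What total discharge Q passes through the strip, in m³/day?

23100

Flow is parallel to layering, so each bed carries its own Darcy discharge and the transmissivities add.
Σ(K_i·b_i) = 37.4×10.3 + 5.84×11.4 + 470×7.70 + 0.0158×10.9 = 4071 m²/day.
Hydraulic gradient i = (104.57 − 97.06) / 1710 = 7.51 / 1710 = 0.004392.
Q = Σ(K_i·b_i) · W · i = 4071 × 1290 × 0.004392 = 23064 m³/day.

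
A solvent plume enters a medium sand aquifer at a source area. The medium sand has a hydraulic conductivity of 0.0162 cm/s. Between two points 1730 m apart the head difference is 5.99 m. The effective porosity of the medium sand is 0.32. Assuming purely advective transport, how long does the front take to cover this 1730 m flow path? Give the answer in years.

Convert K: 0.0162 cm/s × 864 = 14.00 m/day.
Hydraulic gradient i = Δh / L = 5.99 / 1730 = 0.003462.
Darcy flux q = K · i = 14.00 × 0.003462 = 0.04846 m/day.
Seepage velocity v = q / n_e = 0.04846 / 0.32 = 0.1514 m/day.
Travel time t = L / v = 1730 / 0.1514 = 11423 days = 31.27 years.

31.3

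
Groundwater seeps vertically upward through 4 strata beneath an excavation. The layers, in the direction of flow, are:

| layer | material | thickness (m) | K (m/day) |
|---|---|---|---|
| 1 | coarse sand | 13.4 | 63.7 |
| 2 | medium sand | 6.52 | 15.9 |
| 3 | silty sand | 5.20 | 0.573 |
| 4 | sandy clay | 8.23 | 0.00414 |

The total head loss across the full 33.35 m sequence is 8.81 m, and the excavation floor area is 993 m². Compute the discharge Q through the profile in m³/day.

Flow is perpendicular to layering, so the layers act in series and the equivalent K is the thickness-weighted harmonic mean.
Total thickness L = 13.4 + 6.52 + 5.20 + 8.23 = 33.35 m.
Σ(b_i/K_i) = 13.4/63.7 + 6.52/15.9 + 5.20/0.573 + 8.23/0.00414 = 1998 d.
K_eq = L / Σ(b_i/K_i) = 33.35 / 1998 = 0.01669 m/day.
Q = K_eq · A · (Δh/L) = 0.01669 × 993 × (8.81/33.35) = 4.379 m³/day.

4.38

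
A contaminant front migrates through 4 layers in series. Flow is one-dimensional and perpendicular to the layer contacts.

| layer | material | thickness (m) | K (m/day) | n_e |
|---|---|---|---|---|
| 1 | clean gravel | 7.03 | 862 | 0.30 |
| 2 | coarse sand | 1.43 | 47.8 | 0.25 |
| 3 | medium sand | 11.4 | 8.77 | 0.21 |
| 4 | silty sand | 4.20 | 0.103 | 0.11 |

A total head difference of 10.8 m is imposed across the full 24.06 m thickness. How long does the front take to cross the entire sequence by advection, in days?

20.8

With flow normal to the layers, continuity requires the same specific discharge q through every layer.
Σ(b_i/K_i) = 7.03/862 + 1.43/47.8 + 11.4/8.77 + 4.20/0.103 = 42.11 d.
q = Δh / Σ(b_i/K_i) = 10.8 / 42.11 = 0.2564 m/day.
In each layer the seepage velocity is v_i = q/n_i, so the layer transit time is t_i = b_i·n_i / q:
  layer 1 (clean gravel): t_1 = 7.03 × 0.30 / 0.2564 = 8.224 d
  layer 2 (coarse sand): t_2 = 1.43 × 0.25 / 0.2564 = 1.394 d
  layer 3 (medium sand): t_3 = 11.4 × 0.21 / 0.2564 = 9.335 d
  layer 4 (silty sand): t_4 = 4.20 × 0.11 / 0.2564 = 1.802 d
Total t = Σ t_i = 20.76 days.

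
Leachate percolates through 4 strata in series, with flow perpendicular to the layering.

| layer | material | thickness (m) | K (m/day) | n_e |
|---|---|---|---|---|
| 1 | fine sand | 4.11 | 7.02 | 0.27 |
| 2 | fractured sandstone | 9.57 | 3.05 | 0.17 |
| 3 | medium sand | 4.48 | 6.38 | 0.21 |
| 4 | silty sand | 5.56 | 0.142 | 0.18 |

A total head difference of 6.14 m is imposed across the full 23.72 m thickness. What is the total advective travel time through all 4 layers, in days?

33.2

With flow normal to the layers, continuity requires the same specific discharge q through every layer.
Σ(b_i/K_i) = 4.11/7.02 + 9.57/3.05 + 4.48/6.38 + 5.56/0.142 = 43.58 d.
q = Δh / Σ(b_i/K_i) = 6.14 / 43.58 = 0.1409 m/day.
In each layer the seepage velocity is v_i = q/n_i, so the layer transit time is t_i = b_i·n_i / q:
  layer 1 (fine sand): t_1 = 4.11 × 0.27 / 0.1409 = 7.876 d
  layer 2 (fractured sandstone): t_2 = 9.57 × 0.17 / 0.1409 = 11.55 d
  layer 3 (medium sand): t_3 = 4.48 × 0.21 / 0.1409 = 6.678 d
  layer 4 (silty sand): t_4 = 5.56 × 0.18 / 0.1409 = 7.103 d
Total t = Σ t_i = 33.20 days.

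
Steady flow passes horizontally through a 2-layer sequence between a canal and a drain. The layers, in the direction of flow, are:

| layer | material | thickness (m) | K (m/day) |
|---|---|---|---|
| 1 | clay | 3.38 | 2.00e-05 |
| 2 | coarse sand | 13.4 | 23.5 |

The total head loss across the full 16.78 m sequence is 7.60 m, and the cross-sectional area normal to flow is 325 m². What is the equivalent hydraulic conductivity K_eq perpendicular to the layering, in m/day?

Flow is perpendicular to layering, so the layers act in series and the equivalent K is the thickness-weighted harmonic mean.
Total thickness L = 3.38 + 13.4 = 16.78 m.
Σ(b_i/K_i) = 3.38/2.00e-05 + 13.4/23.5 = 1.690e+05 d.
K_eq = L / Σ(b_i/K_i) = 16.78 / 1.690e+05 = 9.929e-05 m/day.

9.93e-05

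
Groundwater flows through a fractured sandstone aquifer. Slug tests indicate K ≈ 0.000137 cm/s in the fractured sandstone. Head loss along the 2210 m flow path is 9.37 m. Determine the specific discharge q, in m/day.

0.000502

Convert K: 0.000137 cm/s × 864 = 0.1184 m/day.
Hydraulic gradient i = Δh / L = 9.37 / 2210 = 0.004240.
Specific discharge q = K · i = 0.1184 × 0.004240 = 0.0005019 m/day.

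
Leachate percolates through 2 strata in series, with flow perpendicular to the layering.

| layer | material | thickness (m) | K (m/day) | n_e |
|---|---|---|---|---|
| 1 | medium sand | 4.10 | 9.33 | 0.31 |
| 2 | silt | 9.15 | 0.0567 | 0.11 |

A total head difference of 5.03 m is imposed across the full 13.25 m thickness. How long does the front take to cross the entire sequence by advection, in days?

73.3

With flow normal to the layers, continuity requires the same specific discharge q through every layer.
Σ(b_i/K_i) = 4.10/9.33 + 9.15/0.0567 = 161.8 d.
q = Δh / Σ(b_i/K_i) = 5.03 / 161.8 = 0.03108 m/day.
In each layer the seepage velocity is v_i = q/n_i, so the layer transit time is t_i = b_i·n_i / q:
  layer 1 (medium sand): t_1 = 4.10 × 0.31 / 0.03108 = 40.89 d
  layer 2 (silt): t_2 = 9.15 × 0.11 / 0.03108 = 32.38 d
Total t = Σ t_i = 73.27 days.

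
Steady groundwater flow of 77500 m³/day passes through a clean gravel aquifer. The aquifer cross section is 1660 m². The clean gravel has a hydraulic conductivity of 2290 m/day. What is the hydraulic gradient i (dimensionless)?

From Q = K·A·i, i = Q / (K·A) = 77500 / (2290 × 1660) = 0.02039.

0.0204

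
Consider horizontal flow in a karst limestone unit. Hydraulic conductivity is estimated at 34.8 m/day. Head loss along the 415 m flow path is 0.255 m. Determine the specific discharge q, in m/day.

0.0214

Hydraulic gradient i = Δh / L = 0.255 / 415 = 0.0006145.
Specific discharge q = K · i = 34.80 × 0.0006145 = 0.02138 m/day.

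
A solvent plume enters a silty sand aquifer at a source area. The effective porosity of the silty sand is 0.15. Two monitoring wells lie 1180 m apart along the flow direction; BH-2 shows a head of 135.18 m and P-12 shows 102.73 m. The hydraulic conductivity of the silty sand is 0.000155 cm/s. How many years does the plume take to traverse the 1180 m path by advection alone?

Convert K: 0.000155 cm/s × 864 = 0.1339 m/day.
Hydraulic gradient i = (135.18 − 102.73) / 1180 = 32.45 / 1180 = 0.02750.
Darcy flux q = K · i = 0.1339 × 0.02750 = 0.003683 m/day.
Seepage velocity v = q / n_e = 0.003683 / 0.15 = 0.02455 m/day.
Travel time t = L / v = 1180 / 0.02455 = 48061 days = 131.6 years.

132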